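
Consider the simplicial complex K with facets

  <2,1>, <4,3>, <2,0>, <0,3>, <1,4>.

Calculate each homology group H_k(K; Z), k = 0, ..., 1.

H_0 ≅ Z,  H_1 ≅ Z.

Fix the vertex order 0 < 1 < 2 < 3 < 4 and write every simplex with vertices in increasing order. Then dim K = 1 and the simplices of K are:

  0-simplices (5): [0], [1], [2], [3], [4]
  1-simplices (5): [0,2], [0,3], [1,2], [1,4], [3,4]

Hence C_0 ≅ Z^5, C_1 ≅ Z^5.

Boundary ∂_1: C_1 → C_0 is given by ∂[p,q] = [q] − [p].
This gives a 5×5 integer matrix of rank 4; reducing to Smith normal form yields diagonal entries (1,1,1,1).

From H_k ≅ ker(∂_k) / im(∂_{k+1}) we obtain:

  H_0: rank C_0 − rank ∂_1 = 5 − 4 = 1, and the invariant factors of ∂_1 are all 1, so H_0 = Z.
  H_1: rank ker ∂_1 − rank ∂_2 = (5 − 4) − 0 = 1, and there is no ∂_2, so H_1 = Z.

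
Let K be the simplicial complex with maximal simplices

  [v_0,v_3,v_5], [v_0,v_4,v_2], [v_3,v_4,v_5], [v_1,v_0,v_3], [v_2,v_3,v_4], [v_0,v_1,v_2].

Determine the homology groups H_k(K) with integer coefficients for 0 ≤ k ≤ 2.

H_0 = Z,  H_1 = Z,  H_2 = 0.

Order the vertices as v_0 < v_1 < v_2 < v_3 < v_4 < v_5. Listing each simplex with vertices in this order, K has dimension 2 with simplices:

  0-simplices (6): [v_0], [v_1], [v_2], [v_3], [v_4], [v_5]
  1-simplices (12): [v_0,v_1], [v_0,v_2], [v_0,v_3], [v_0,v_4], [v_0,v_5], [v_1,v_2], [v_1,v_3], [v_2,v_3], [v_2,v_4], [v_3,v_4], [v_3,v_5], [v_4,v_5]
  2-simplices (6): [v_0,v_1,v_2], [v_0,v_1,v_3], [v_0,v_2,v_4], [v_0,v_3,v_5], [v_2,v_3,v_4], [v_3,v_4,v_5]

Hence C_0 ≅ Z^6, C_1 ≅ Z^12, C_2 ≅ Z^6.

The boundary map ∂_1: C_1 → C_0 sends each edge [p,q] (with p < q) to q − p. For instance
  ∂[v_0,v_3] = [v_3] − [v_0].
The 6×12 boundary matrix has rank 5 and Smith normal form diag(1,1,1,1,1).

The boundary map ∂_2: C_2 → C_1 maps a triangle to the signed sum of its edges. For instance
  ∂[v_3,v_4,v_5] = [v_4,v_5] − [v_3,v_5] + [v_3,v_4],
  ∂[v_0,v_1,v_3] = [v_1,v_3] − [v_0,v_3] + [v_0,v_1].
The resulting 12×6 matrix has rank 6, and its Smith normal form has invariant factors (1,1,1,1,1,1).

Now H_k = ker ∂_k / im ∂_{k+1}, so:

  H_0: rank C_0 − rank ∂_1 = 6 − 5 = 1, and the invariant factors of ∂_1 are all 1, so H_0 = Z.
  H_1: rank ker ∂_1 − rank ∂_2 = (12 − 5) − 6 = 1, and the invariant factors of ∂_2 are all 1, so H_1 = Z.
  H_2: rank ker ∂_2 − rank ∂_3 = (6 − 6) − 0 = 0, and there is no ∂_3, so H_2 = 0.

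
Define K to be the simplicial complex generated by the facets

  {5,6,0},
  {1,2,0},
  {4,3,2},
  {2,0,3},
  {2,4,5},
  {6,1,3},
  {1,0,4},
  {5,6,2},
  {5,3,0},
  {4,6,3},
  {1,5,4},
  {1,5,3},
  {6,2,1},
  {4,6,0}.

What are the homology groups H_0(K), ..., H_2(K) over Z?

H_0 = Z,  H_1 = Z^2,  H_2 = Z.

Order the vertices as 0 < 1 < 2 < 3 < 4 < 5 < 6. Listing each simplex with vertices in this order, K has dimension 2 with simplices:

  0-simplices (7): [0], [1], [2], [3], [4], [5], [6]
  1-simplices (21): [0,1], [0,2], [0,3], [0,4], [0,5], [0,6], [1,2], [1,3], [1,4], [1,5], [1,6], [2,3], [2,4], [2,5], [2,6], [3,4], [3,5], [3,6], [4,5], [4,6], [5,6]
  2-simplices (14): [0,1,2], [0,1,4], [0,2,3], [0,3,5], [0,4,6], [0,5,6], [1,2,6], [1,3,5], [1,3,6], [1,4,5], [2,3,4], [2,4,5], [2,5,6], [3,4,6]

giving chain groups C_0 ≅ Z^7, C_1 ≅ Z^21, C_2 ≅ Z^14.

The boundary map ∂_1: C_1 → C_0 sends each edge [p,q] (with p < q) to q − p.
As a 7×21 matrix over Z this has rank 6, with invariant factors (1,1,1,1,1,1).

Boundary ∂_2: C_2 → C_1 sends each 2-simplex [p,q,r] to [q,r] − [p,r] + [p,q]. For instance
  ∂[1,3,5] = [3,5] − [1,5] + [1,3],
  ∂[0,1,2] = [1,2] − [0,2] + [0,1].
The resulting 21×14 matrix has rank 13, and its Smith normal form has invariant factors (1,1,1,1,1,1,1,1,1,1,1,1,1).

Now H_k = ker ∂_k / im ∂_{k+1}, so:

  H_0: rank C_0 − rank ∂_1 = 7 − 6 = 1, and the invariant factors of ∂_1 are all 1, so H_0 ≅ Z.
  H_1: rank ker ∂_1 − rank ∂_2 = (21 − 6) − 13 = 2, and the invariant factors of ∂_2 are all 1, so H_1 ≅ Z^2.
  H_2: rank ker ∂_2 − rank ∂_3 = (14 − 13) − 0 = 1, and there is no ∂_3, so H_2 ≅ Z.

(K is a triangulation of the torus T^2.)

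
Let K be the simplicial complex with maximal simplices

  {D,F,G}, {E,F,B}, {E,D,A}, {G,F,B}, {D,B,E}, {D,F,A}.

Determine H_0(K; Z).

H_0 = Z.

Take the total order A < B < D < E < F < G on the vertex set. Then K (dimension 2) consists of the simplices:

  0-simplices (6): A, B, D, E, F, G
  1-simplices (12): AD, AE, AF, BD, BE, BF, BG, DE, DF, DG, EF, FG
  2-simplices (6): ADE, ADF, BDE, BEF, BFG, DFG

Hence C_0 ≅ Z^6, C_1 ≅ Z^12, C_2 ≅ Z^6.

The boundary map ∂_1: C_1 → C_0 is given by ∂[p,q] = [q] − [p]. For instance
  ∂BD = D − B.
The resulting 6×12 matrix has rank 5, and its Smith normal form has invariant factors (1,1,1,1,1).

∂_2: C_2 → C_1 acts by ∂[p,q,r] = [q,r] − [p,r] + [p,q]. For instance
  ∂BEF = EF − BF + BE,
  ∂BFG = FG − BG + BF.
This gives a 12×6 integer matrix of rank 6; reducing to Smith normal form yields diagonal entries (1,1,1,1,1,1).

Now H_k = ker ∂_k / im ∂_{k+1}, so:

  H_0: rank C_0 − rank ∂_1 = 6 − 5 = 1, and the invariant factors of ∂_1 are all 1, so H_0 = Z.

(K is a triangulation of the cylinder S^1 x I.)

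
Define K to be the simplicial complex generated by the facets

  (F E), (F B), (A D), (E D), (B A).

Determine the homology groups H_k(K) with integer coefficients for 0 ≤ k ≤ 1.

K has 5 vertices, 5 edges.
rank ∂_0 = 0, rank ∂_1 = 4 ⇒ b_0 = 5 − 0 − 4 = 1; all invariant factors of ∂_1 are 1 so no torsion. So H_0 ≅ Z.
rank ∂_1 = 4, rank ∂_2 = 0 ⇒ b_1 = 5 − 4 − 0 = 1. So H_1 ≅ Z.

H_0 ≅ Z,  H_1 ≅ Z.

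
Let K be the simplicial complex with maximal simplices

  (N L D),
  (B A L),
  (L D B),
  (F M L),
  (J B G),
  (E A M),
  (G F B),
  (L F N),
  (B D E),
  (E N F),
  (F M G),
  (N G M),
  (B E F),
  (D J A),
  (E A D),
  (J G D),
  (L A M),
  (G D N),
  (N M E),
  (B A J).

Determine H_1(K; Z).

H_1 ≅ Z × Z/2.

We work with the vertex ordering A < B < D < E < F < G < J < L < M < N. The simplices of K, each written with vertices in increasing order, are:

  0-simplices (10): A, B, D, E, F, G, J, L, M, N
  1-simplices (30): AB, AD, AE, AJ, AL, AM, BD, BE, BF, BG, BJ, BL, DE, DG, DJ, DL, DN, EF, EM, EN, FG, FL, FM, FN, GJ, GM, GN, LM, LN, MN
  2-simplices (20): ABJ, ABL, ADE, ADJ, AEM, ALM, BDE, BDL, BEF, BFG, BGJ, DGJ, DGN, DLN, EFN, EMN, FGM, FLM, FLN, GMN

giving chain groups C_0 ≅ Z^10, C_1 ≅ Z^30, C_2 ≅ Z^20.

The boundary map ∂_1: C_1 → C_0 is given by ∂[p,q] = [q] − [p]. For instance
  ∂GJ = J − G.
This gives a 10×30 integer matrix of rank 9; reducing to Smith normal form yields diagonal entries (1,1,1,1,1,1,1,1,1).

Boundary ∂_2: C_2 → C_1 acts by ∂[p,q,r] = [q,r] − [p,r] + [p,q]. For instance
  ∂BDE = DE − BE + BD,
  ∂ALM = LM − AM + AL.
The resulting 30×20 matrix has rank 20, and its Smith normal form has invariant factors (1,1,1,1,1,1,1,1,1,1,1,1,1,1,1,1,1,1,1,2).

Now H_k = ker ∂_k / im ∂_{k+1}, so:

  H_1: rank ker ∂_1 − rank ∂_2 = (30 − 9) − 20 = 1, and ∂_2 has invariant factor 2 > 1, so H_1 = Z × Z/2.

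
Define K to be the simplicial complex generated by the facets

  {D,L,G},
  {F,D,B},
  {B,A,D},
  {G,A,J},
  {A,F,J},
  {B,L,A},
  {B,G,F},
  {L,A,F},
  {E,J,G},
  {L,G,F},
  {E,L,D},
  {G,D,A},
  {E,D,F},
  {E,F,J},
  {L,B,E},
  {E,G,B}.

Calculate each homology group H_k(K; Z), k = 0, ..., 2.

H_0 ≅ Z,  H_1 ≅ Z^2,  H_2 ≅ Z.

Fix the vertex order A < B < D < E < F < G < J < L and write every simplex with vertices in increasing order. Then dim K = 2 and the simplices of K are:

  0-simplices (8): A, B, D, E, F, G, J, L
  1-simplices (24): AB, AD, AF, AG, AJ, AL, BD, BE, BF, BG, BL, DE, DF, DG, DL, EF, EG, EJ, EL, FG, FJ, FL, GJ, GL
  2-simplices (16): ABD, ABL, ADG, AFJ, AFL, AGJ, BDF, BEG, BEL, BFG, DEF, DEL, DGL, EFJ, EGJ, FGL

Hence C_0 ≅ Z^8, C_1 ≅ Z^24, C_2 ≅ Z^16.

Boundary ∂_1: C_1 → C_0 is given by ∂[p,q] = [q] − [p]. For instance
  ∂EJ = J − E.
The 8×24 boundary matrix has rank 7 and Smith normal form diag(1,1,1,1,1,1,1).

Boundary ∂_2: C_2 → C_1 sends each 2-simplex [p,q,r] to [q,r] − [p,r] + [p,q]. For instance
  ∂ADG = DG − AG + AD,
  ∂DGL = GL − DL + DG.
This gives a 24×16 integer matrix of rank 15; reducing to Smith normal form yields diagonal entries (1,1,1,1,1,1,1,1,1,1,1,1,1,1,1).

Reading off H_k = ker ∂_k / im ∂_{k+1}:

  H_0: rank C_0 − rank ∂_1 = 8 − 7 = 1, and the invariant factors of ∂_1 are all 1, so H_0 = Z.
  H_1: rank ker ∂_1 − rank ∂_2 = (24 − 7) − 15 = 2, and the invariant factors of ∂_2 are all 1, so H_1 = Z^2.
  H_2: rank ker ∂_2 − rank ∂_3 = (16 − 15) − 0 = 1, and there is no ∂_3, so H_2 = Z.

As a check, the Euler characteristic is 8 − 24 + 16 = 0, which agrees with 1 − 2 + 1 = 0.
(K is a triangulation of the torus T^2.)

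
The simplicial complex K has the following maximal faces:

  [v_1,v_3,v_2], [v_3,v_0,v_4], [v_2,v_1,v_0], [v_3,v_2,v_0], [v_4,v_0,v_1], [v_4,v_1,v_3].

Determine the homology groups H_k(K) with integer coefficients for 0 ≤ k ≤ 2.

We work with the vertex ordering v_0 < v_1 < v_2 < v_3 < v_4. The simplices of K, each written with vertices in increasing order, are:

  0-simplices (5): [v_0], [v_1], [v_2], [v_3], [v_4]
  1-simplices (9): [v_0,v_1], [v_0,v_2], [v_0,v_3], [v_0,v_4], [v_1,v_2], [v_1,v_3], [v_1,v_4], [v_2,v_3], [v_3,v_4]
  2-simplices (6): [v_0,v_1,v_2], [v_0,v_1,v_4], [v_0,v_2,v_3], [v_0,v_3,v_4], [v_1,v_2,v_3], [v_1,v_3,v_4]

Hence C_0 ≅ Z^5, C_1 ≅ Z^9, C_2 ≅ Z^6.

The boundary map ∂_1: C_1 → C_0 is given by ∂[p,q] = [q] − [p].
As a 5×9 matrix over Z this has rank 4, with invariant factors (1,1,1,1).

∂_2: C_2 → C_1 acts by ∂[p,q,r] = [q,r] − [p,r] + [p,q]. For instance
  ∂[v_0,v_3,v_4] = [v_3,v_4] − [v_0,v_4] + [v_0,v_3],
  ∂[v_0,v_2,v_3] = [v_2,v_3] − [v_0,v_3] + [v_0,v_2].
This gives a 9×6 integer matrix of rank 5; reducing to Smith normal form yields diagonal entries (1,1,1,1,1).

Computing H_k = (kernel of ∂_k) / (image of ∂_{k+1}):

  H_0: rank C_0 − rank ∂_1 = 5 − 4 = 1, and the invariant factors of ∂_1 are all 1, so H_0 ≅ Z.
  H_1: rank ker ∂_1 − rank ∂_2 = (9 − 4) − 5 = 0, and the invariant factors of ∂_2 are all 1, so H_1 ≅ 0.
  H_2: rank ker ∂_2 − rank ∂_3 = (6 − 5) − 0 = 1, and there is no ∂_3, so H_2 ≅ Z.

H_0 ≅ Z,  H_1 = 0,  H_2 ≅ Z.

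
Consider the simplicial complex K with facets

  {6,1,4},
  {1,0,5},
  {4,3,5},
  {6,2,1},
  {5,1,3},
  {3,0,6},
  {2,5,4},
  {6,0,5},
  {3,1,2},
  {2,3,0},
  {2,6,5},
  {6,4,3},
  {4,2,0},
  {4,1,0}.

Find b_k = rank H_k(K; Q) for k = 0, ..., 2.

We work with the vertex ordering 0 < 1 < 2 < 3 < 4 < 5 < 6. The simplices of K, each written with vertices in increasing order, are:

  0-simplices (7): [0], [1], [2], [3], [4], [5], [6]
  1-simplices (21): [0,1], [0,2], [0,3], [0,4], [0,5], [0,6], [1,2], [1,3], [1,4], [1,5], [1,6], [2,3], [2,4], [2,5], [2,6], [3,4], [3,5], [3,6], [4,5], [4,6], [5,6]
  2-simplices (14): [0,1,4], [0,1,5], [0,2,3], [0,2,4], [0,3,6], [0,5,6], [1,2,3], [1,2,6], [1,3,5], [1,4,6], [2,4,5], [2,5,6], [3,4,5], [3,4,6]

Hence C_0 ≅ Z^7, C_1 ≅ Z^21, C_2 ≅ Z^14.

The boundary map ∂_1: C_1 → C_0 sends each edge [p,q] (with p < q) to q − p. For instance
  ∂[3,4] = [4] − [3].
As a 7×21 matrix over Z this has rank 6, with invariant factors (1,1,1,1,1,1).

∂_2: C_2 → C_1 maps a triangle to the signed sum of its edges. For instance
  ∂[1,2,3] = [2,3] − [1,3] + [1,2],
  ∂[3,4,6] = [4,6] − [3,6] + [3,4].
The 21×14 boundary matrix has rank 13 and Smith normal form diag(1,1,1,1,1,1,1,1,1,1,1,1,1).

From H_k ≅ ker(∂_k) / im(∂_{k+1}) we obtain:

  H_0: rank C_0 − rank ∂_1 = 7 − 6 = 1, and the invariant factors of ∂_1 are all 1, so H_0 ≅ Z.
  H_1: rank ker ∂_1 − rank ∂_2 = (21 − 6) − 13 = 2, and the invariant factors of ∂_2 are all 1, so H_1 ≅ Z^2.
  H_2: rank ker ∂_2 − rank ∂_3 = (14 − 13) − 0 = 1, and there is no ∂_3, so H_2 ≅ Z.

As a check, the Euler characteristic is 7 − 21 + 14 = 0, which agrees with 1 − 2 + 1 = 0.
(K is a triangulation of the torus T^2.)

Hence the Betti numbers are b_0 = 1, b_1 = 2, b_2 = 1.

b_0 = 1, b_1 = 2, b_2 = 1.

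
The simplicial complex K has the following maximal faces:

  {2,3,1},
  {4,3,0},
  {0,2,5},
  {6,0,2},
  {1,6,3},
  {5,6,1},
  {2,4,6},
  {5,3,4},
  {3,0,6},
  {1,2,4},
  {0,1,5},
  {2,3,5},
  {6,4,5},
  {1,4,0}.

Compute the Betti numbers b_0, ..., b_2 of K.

b_0 = 1, b_1 = 2, b_2 = 1.

Take the total order 0 < 1 < 2 < 3 < 4 < 5 < 6 on the vertex set. Then K (dimension 2) consists of the simplices:

  0-simplices (7): [0], [1], [2], [3], [4], [5], [6]
  1-simplices (21): [0,1], [0,2], [0,3], [0,4], [0,5], [0,6], [1,2], [1,3], [1,4], [1,5], [1,6], [2,3], [2,4], [2,5], [2,6], [3,4], [3,5], [3,6], [4,5], [4,6], [5,6]
  2-simplices (14): [0,1,4], [0,1,5], [0,2,5], [0,2,6], [0,3,4], [0,3,6], [1,2,3], [1,2,4], [1,3,6], [1,5,6], [2,3,5], [2,4,6], [3,4,5], [4,5,6]

giving chain groups C_0 ≅ Z^7, C_1 ≅ Z^21, C_2 ≅ Z^14.

∂_1: C_1 → C_0 is given by ∂[p,q] = [q] − [p].
This gives a 7×21 integer matrix of rank 6; reducing to Smith normal form yields diagonal entries (1,1,1,1,1,1).

Boundary ∂_2: C_2 → C_1 acts by ∂[p,q,r] = [q,r] − [p,r] + [p,q]. For instance
  ∂[0,3,6] = [3,6] − [0,6] + [0,3],
  ∂[4,5,6] = [5,6] − [4,6] + [4,5].
The 21×14 boundary matrix has rank 13 and Smith normal form diag(1,1,1,1,1,1,1,1,1,1,1,1,1).

Reading off H_k = ker ∂_k / im ∂_{k+1}:

  H_0: rank C_0 − rank ∂_1 = 7 − 6 = 1, and the invariant factors of ∂_1 are all 1, so H_0 ≅ Z.
  H_1: rank ker ∂_1 − rank ∂_2 = (21 − 6) − 13 = 2, and the invariant factors of ∂_2 are all 1, so H_1 ≅ Z^2.
  H_2: rank ker ∂_2 − rank ∂_3 = (14 − 13) − 0 = 1, and there is no ∂_3, so H_2 ≅ Z.

As a check, the Euler characteristic is 7 − 21 + 14 = 0, which agrees with 1 − 2 + 1 = 0.
(K is a triangulation of the torus T^2.)

Hence the Betti numbers are b_0 = 1, b_1 = 2, b_2 = 1.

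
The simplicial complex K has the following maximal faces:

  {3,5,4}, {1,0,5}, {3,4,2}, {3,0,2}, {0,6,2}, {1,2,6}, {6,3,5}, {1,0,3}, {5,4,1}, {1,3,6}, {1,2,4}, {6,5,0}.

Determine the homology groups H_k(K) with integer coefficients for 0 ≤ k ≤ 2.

H_0 = Z,  H_1 = Z/2Z,  H_2 = 0.

Take the total order 0 < 1 < 2 < 3 < 4 < 5 < 6 on the vertex set. Then K (dimension 2) consists of the simplices:

  0-simplices (7): [0], [1], [2], [3], [4], [5], [6]
  1-simplices (18): [0,1], [0,2], [0,3], [0,5], [0,6], [1,2], [1,3], [1,4], [1,5], [1,6], [2,3], [2,4], [2,6], [3,4], [3,5], [3,6], [4,5], [5,6]
  2-simplices (12): [0,1,3], [0,1,5], [0,2,3], [0,2,6], [0,5,6], [1,2,4], [1,2,6], [1,3,6], [1,4,5], [2,3,4], [3,4,5], [3,5,6]

giving chain groups C_0 ≅ Z^7, C_1 ≅ Z^18, C_2 ≅ Z^12.

Boundary ∂_1: C_1 → C_0 is given by ∂[p,q] = [q] − [p]. For instance
  ∂[0,2] = [2] − [0].
This gives a 7×18 integer matrix of rank 6; reducing to Smith normal form yields diagonal entries (1,1,1,1,1,1).

Boundary ∂_2: C_2 → C_1 maps a triangle to the signed sum of its edges. For instance
  ∂[0,1,5] = [1,5] − [0,5] + [0,1],
  ∂[2,3,4] = [3,4] − [2,4] + [2,3].
The resulting 18×12 matrix has rank 12, and its Smith normal form has invariant factors (1,1,1,1,1,1,1,1,1,1,1,2).

From H_k ≅ ker(∂_k) / im(∂_{k+1}) we obtain:

  H_0: rank C_0 − rank ∂_1 = 7 − 6 = 1, and the invariant factors of ∂_1 are all 1, so H_0 = Z.
  H_1: rank ker ∂_1 − rank ∂_2 = (18 − 6) − 12 = 0, and ∂_2 has invariant factor 2 > 1, so H_1 = Z/2Z.
  H_2: rank ker ∂_2 − rank ∂_3 = (12 − 12) − 0 = 0, and there is no ∂_3, so H_2 = 0.

As a check, the Euler characteristic is 7 − 18 + 12 = 1, which agrees with 1 − 0 + 0 = 1.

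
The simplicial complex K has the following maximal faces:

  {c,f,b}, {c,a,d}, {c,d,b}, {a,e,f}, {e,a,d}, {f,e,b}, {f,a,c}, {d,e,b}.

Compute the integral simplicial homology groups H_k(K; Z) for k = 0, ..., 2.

We work with the vertex ordering a < b < c < d < e < f. The simplices of K, each written with vertices in increasing order, are:

  0-simplices (6): a, b, c, d, e, f
  1-simplices (12): ac, ad, ae, af, bc, bd, be, bf, cd, cf, de, ef
  2-simplices (8): acd, acf, ade, aef, bcd, bcf, bde, bef

so the chain groups are C_0 ≅ Z^6, C_1 ≅ Z^12, C_2 ≅ Z^8.

∂_1: C_1 → C_0 maps an edge to its endpoints' difference, ∂[p,q] = q − p. For instance
  ∂de = e − d.
As a 6×12 matrix over Z this has rank 5, with invariant factors (1,1,1,1,1).

The boundary map ∂_2: C_2 → C_1 sends each 2-simplex [p,q,r] to [q,r] − [p,r] + [p,q]. For instance
  ∂bde = de − be + bd,
  ∂aef = ef − af + ae.
This gives a 12×8 integer matrix of rank 7; reducing to Smith normal form yields diagonal entries (1,1,1,1,1,1,1).

Now H_k = ker ∂_k / im ∂_{k+1}, so:

  H_0: rank C_0 − rank ∂_1 = 6 − 5 = 1, and the invariant factors of ∂_1 are all 1, so H_0 ≅ Z.
  H_1: rank ker ∂_1 − rank ∂_2 = (12 − 5) − 7 = 0, and the invariant factors of ∂_2 are all 1, so H_1 ≅ 0.
  H_2: rank ker ∂_2 − rank ∂_3 = (8 − 7) − 0 = 1, and there is no ∂_3, so H_2 ≅ Z.

As a check, the Euler characteristic is 6 − 12 + 8 = 2, which agrees with 1 − 0 + 1 = 2.
(K is a triangulation of the 2-sphere S^2.)

H_0 ≅ Z,  H_1 = 0,  H_2 ≅ Z.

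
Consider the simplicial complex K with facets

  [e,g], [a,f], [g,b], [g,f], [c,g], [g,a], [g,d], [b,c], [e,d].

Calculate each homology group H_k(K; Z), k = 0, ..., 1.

H_0 = Z,  H_1 = Z^3.

Fix the vertex order a < b < c < d < e < f < g and write every simplex with vertices in increasing order. Then dim K = 1 and the simplices of K are:

  0-simplices (7): a, b, c, d, e, f, g
  1-simplices (9): af, ag, bc, bg, cg, de, dg, eg, fg

giving chain groups C_0 ≅ Z^7, C_1 ≅ Z^9.

Boundary ∂_1: C_1 → C_0 sends each edge [p,q] (with p < q) to q − p. For instance
  ∂af = f − a.
This gives a 7×9 integer matrix of rank 6; reducing to Smith normal form yields diagonal entries (1,1,1,1,1,1).

Computing H_k = (kernel of ∂_k) / (image of ∂_{k+1}):

  H_0: rank C_0 − rank ∂_1 = 7 − 6 = 1, and the invariant factors of ∂_1 are all 1, so H_0 ≅ Z.
  H_1: rank ker ∂_1 − rank ∂_2 = (9 − 6) − 0 = 3, and there is no ∂_2, so H_1 ≅ Z^3.

As a check, the Euler characteristic is 7 − 9 = -2, which agrees with 1 − 3 = -2.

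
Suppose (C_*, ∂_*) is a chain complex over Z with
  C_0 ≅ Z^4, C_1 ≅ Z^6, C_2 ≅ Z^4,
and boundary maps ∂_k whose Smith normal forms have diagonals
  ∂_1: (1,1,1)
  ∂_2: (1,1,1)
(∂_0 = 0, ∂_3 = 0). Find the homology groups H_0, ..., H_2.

H_0 = Z,  H_1 = 0,  H_2 = Z.

H_0: b_0 = 4 − 0 − 3 = 1; torsion from ∂_1 factors > 1: none. So H_0 = Z.
H_1: b_1 = 6 − 3 − 3 = 0; torsion from ∂_2 factors > 1: none. So H_1 = 0.
H_2: b_2 = 4 − 3 − 0 = 1; torsion from ∂_3 factors > 1: none. So H_2 = Z.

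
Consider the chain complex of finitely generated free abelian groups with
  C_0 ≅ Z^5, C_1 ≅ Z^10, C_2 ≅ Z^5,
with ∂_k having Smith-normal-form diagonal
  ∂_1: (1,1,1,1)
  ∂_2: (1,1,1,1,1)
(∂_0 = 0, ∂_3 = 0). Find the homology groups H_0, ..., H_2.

H_0: b_0 = 5 − 0 − 4 = 1; torsion from ∂_1 factors > 1: none. So H_0 = Z.
H_1: b_1 = 10 − 4 − 5 = 1; torsion from ∂_2 factors > 1: none. So H_1 = Z.
H_2: b_2 = 5 − 5 − 0 = 0; torsion from ∂_3 factors > 1: none. So H_2 = 0.

H_0 = Z,  H_1 = Z,  H_2 = 0.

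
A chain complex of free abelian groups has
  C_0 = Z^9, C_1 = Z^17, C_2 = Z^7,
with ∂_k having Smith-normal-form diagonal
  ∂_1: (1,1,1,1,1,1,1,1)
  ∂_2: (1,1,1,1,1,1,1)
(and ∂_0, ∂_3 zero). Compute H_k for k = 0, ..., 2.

H_0: b_0 = 9 − 0 − 8 = 1; torsion from ∂_1 factors > 1: none. So H_0 = Z.
H_1: b_1 = 17 − 8 − 7 = 2; torsion from ∂_2 factors > 1: none. So H_1 = Z^2.
H_2: b_2 = 7 − 7 − 0 = 0; torsion from ∂_3 factors > 1: none. So H_2 = 0.

H_0 = Z,  H_1 = Z^2,  H_2 = 0.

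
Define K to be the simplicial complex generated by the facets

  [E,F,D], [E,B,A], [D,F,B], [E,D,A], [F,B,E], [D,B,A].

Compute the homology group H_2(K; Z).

K has 5 vertices, 9 edges, 6 triangles.
rank ∂_2 = 5, rank ∂_3 = 0 ⇒ b_2 = 6 − 5 − 0 = 1. So H_2 = Z.

H_2 ≅ Z.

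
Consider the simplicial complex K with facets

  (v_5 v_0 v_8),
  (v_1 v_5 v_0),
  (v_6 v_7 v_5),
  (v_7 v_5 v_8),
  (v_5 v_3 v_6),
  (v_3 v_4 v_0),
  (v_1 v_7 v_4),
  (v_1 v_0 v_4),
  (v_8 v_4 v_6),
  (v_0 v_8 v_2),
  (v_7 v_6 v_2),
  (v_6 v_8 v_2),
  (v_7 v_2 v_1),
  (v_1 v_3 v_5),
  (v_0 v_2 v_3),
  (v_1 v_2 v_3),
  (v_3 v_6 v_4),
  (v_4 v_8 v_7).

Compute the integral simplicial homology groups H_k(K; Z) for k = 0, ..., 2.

H_0 = Z,  H_1 = Z ⊕ Z/2,  H_2 = 0.

We work with the vertex ordering v_0 < v_1 < v_2 < v_3 < v_4 < v_5 < v_6 < v_7 < v_8. The simplices of K, each written with vertices in increasing order, are:

  0-simplices (9): [v_0], [v_1], [v_2], [v_3], [v_4], [v_5], [v_6], [v_7], [v_8]
  1-simplices (27): (27 of them)
  2-simplices (18): (18 of them)

so the chain groups are C_0 ≅ Z^9, C_1 ≅ Z^27, C_2 ≅ Z^18.

Boundary ∂_1: C_1 → C_0 is given by ∂[p,q] = [q] − [p]. For instance
  ∂[v_7,v_8] = [v_8] − [v_7].
This gives a 9×27 integer matrix of rank 8; reducing to Smith normal form yields diagonal entries (1,1,1,1,1,1,1,1).

The boundary map ∂_2: C_2 → C_1 maps a triangle to the signed sum of its edges. For instance
  ∂[v_0,v_2,v_3] = [v_2,v_3] − [v_0,v_3] + [v_0,v_2],
  ∂[v_1,v_3,v_5] = [v_3,v_5] − [v_1,v_5] + [v_1,v_3].
The 27×18 boundary matrix has rank 18 and Smith normal form diag(1,1,1,1,1,1,1,1,1,1,1,1,1,1,1,1,1,2).

Now H_k = ker ∂_k / im ∂_{k+1}, so:

  H_0: rank C_0 − rank ∂_1 = 9 − 8 = 1, and the invariant factors of ∂_1 are all 1, so H_0 = Z.
  H_1: rank ker ∂_1 − rank ∂_2 = (27 − 8) − 18 = 1, and ∂_2 has invariant factor 2 > 1, so H_1 = Z ⊕ Z/2.
  H_2: rank ker ∂_2 − rank ∂_3 = (18 − 18) − 0 = 0, and there is no ∂_3, so H_2 = 0.

(K is a triangulation of the Klein bottle.)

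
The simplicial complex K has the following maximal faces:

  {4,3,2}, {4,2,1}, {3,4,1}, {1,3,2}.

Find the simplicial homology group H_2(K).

K has 4 vertices, 6 edges, 4 triangles.
rank ∂_2 = 3, rank ∂_3 = 0 ⇒ b_2 = 4 − 3 − 0 = 1. So H_2 ≅ Z.

H_2 ≅ Z.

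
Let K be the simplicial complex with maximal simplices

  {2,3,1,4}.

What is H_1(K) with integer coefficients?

H_1 ≅ 0.

We work with the vertex ordering 1 < 2 < 3 < 4. The simplices of K, each written with vertices in increasing order, are:

  0-simplices (4): [1], [2], [3], [4]
  1-simplices (6): [1,2], [1,3], [1,4], [2,3], [2,4], [3,4]
  2-simplices (4): [1,2,3], [1,2,4], [1,3,4], [2,3,4]
  3-simplices (1): [1,2,3,4]

Hence C_0 ≅ Z^4, C_1 ≅ Z^6, C_2 ≅ Z^4, C_3 ≅ Z^1.

Boundary ∂_1: C_1 → C_0 sends each edge [p,q] (with p < q) to q − p.
As a 4×6 matrix over Z this has rank 3, with invariant factors (1,1,1).

The boundary map ∂_2: C_2 → C_1 maps a triangle to the signed sum of its edges. For instance
  ∂[1,2,3] = [2,3] − [1,3] + [1,2],
  ∂[2,3,4] = [3,4] − [2,4] + [2,3].
As a 6×4 matrix over Z this has rank 3, with invariant factors (1,1,1).

Boundary ∂_3: C_3 → C_2 sends each 3-simplex σ to the alternating sum Σ_i (−1)^i (σ with its i-th vertex removed). For instance
  ∂[1,2,3,4] = [2,3,4] − [1,3,4] + [1,2,4] − [1,2,3].
This gives a 4×1 integer matrix of rank 1; reducing to Smith normal form yields diagonal entries (1).

Now H_k = ker ∂_k / im ∂_{k+1}, so:

  H_1: rank ker ∂_1 − rank ∂_2 = (6 − 3) − 3 = 0, and the invariant factors of ∂_2 are all 1, so H_1 = 0.

(K is a triangulation of the 3-simplex.)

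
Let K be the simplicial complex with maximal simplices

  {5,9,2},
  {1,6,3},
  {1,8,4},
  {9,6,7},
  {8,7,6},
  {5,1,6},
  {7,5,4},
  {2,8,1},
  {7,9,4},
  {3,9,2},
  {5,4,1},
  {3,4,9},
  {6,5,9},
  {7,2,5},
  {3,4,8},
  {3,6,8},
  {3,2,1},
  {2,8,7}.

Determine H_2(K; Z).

Order the vertices as 1 < 2 < 3 < 4 < 5 < 6 < 7 < 8 < 9. Listing each simplex with vertices in this order, K has dimension 2 with simplices:

  0-simplices (9): [1], [2], [3], [4], [5], [6], [7], [8], [9]
  1-simplices (27): (27 of them)
  2-simplices (18): [1,2,3], [1,2,8], [1,3,6], [1,4,5], [1,4,8], [1,5,6], [2,3,9], [2,5,7], [2,5,9], [2,7,8], [3,4,8], [3,4,9], [3,6,8], [4,5,7], [4,7,9], [5,6,9], [6,7,8], [6,7,9]

giving chain groups C_0 ≅ Z^9, C_1 ≅ Z^27, C_2 ≅ Z^18.

∂_1: C_1 → C_0 is given by ∂[p,q] = [q] − [p]. For instance
  ∂[3,6] = [6] − [3].
This gives a 9×27 integer matrix of rank 8; reducing to Smith normal form yields diagonal entries (1,1,1,1,1,1,1,1).

Boundary ∂_2: C_2 → C_1 acts by ∂[p,q,r] = [q,r] − [p,r] + [p,q]. For instance
  ∂[4,5,7] = [5,7] − [4,7] + [4,5],
  ∂[1,3,6] = [3,6] − [1,6] + [1,3].
As a 27×18 matrix over Z this has rank 18, with invariant factors (1,1,1,1,1,1,1,1,1,1,1,1,1,1,1,1,1,2).

From H_k ≅ ker(∂_k) / im(∂_{k+1}) we obtain:

  H_2: rank ker ∂_2 − rank ∂_3 = (18 − 18) − 0 = 0, and there is no ∂_3, so H_2 ≅ 0.

(K is a triangulation of the Klein bottle.)

H_2 = 0.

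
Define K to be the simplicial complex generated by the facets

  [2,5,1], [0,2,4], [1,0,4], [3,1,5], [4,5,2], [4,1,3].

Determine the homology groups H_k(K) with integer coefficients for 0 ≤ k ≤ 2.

H_0 = Z,  H_1 = Z,  H_2 = 0.

We work with the vertex ordering 0 < 1 < 2 < 3 < 4 < 5. The simplices of K, each written with vertices in increasing order, are:

  0-simplices (6): [0], [1], [2], [3], [4], [5]
  1-simplices (12): [0,1], [0,2], [0,4], [1,2], [1,3], [1,4], [1,5], [2,4], [2,5], [3,4], [3,5], [4,5]
  2-simplices (6): [0,1,4], [0,2,4], [1,2,5], [1,3,4], [1,3,5], [2,4,5]

so the chain groups are C_0 ≅ Z^6, C_1 ≅ Z^12, C_2 ≅ Z^6.

Boundary ∂_1: C_1 → C_0 sends each edge [p,q] (with p < q) to q − p. For instance
  ∂[4,5] = [5] − [4].
As a 6×12 matrix over Z this has rank 5, with invariant factors (1,1,1,1,1).

Boundary ∂_2: C_2 → C_1 sends each 2-simplex [p,q,r] to [q,r] − [p,r] + [p,q]. For instance
  ∂[0,2,4] = [2,4] − [0,4] + [0,2],
  ∂[1,3,5] = [3,5] − [1,5] + [1,3].
As a 12×6 matrix over Z this has rank 6, with invariant factors (1,1,1,1,1,1).

Reading off H_k = ker ∂_k / im ∂_{k+1}:

  H_0: rank C_0 − rank ∂_1 = 6 − 5 = 1, and the invariant factors of ∂_1 are all 1, so H_0 = Z.
  H_1: rank ker ∂_1 − rank ∂_2 = (12 − 5) − 6 = 1, and the invariant factors of ∂_2 are all 1, so H_1 = Z.
  H_2: rank ker ∂_2 − rank ∂_3 = (6 − 6) − 0 = 0, and there is no ∂_3, so H_2 = 0.

As a check, the Euler characteristic is 6 − 12 + 6 = 0, which agrees with 1 − 1 + 0 = 0.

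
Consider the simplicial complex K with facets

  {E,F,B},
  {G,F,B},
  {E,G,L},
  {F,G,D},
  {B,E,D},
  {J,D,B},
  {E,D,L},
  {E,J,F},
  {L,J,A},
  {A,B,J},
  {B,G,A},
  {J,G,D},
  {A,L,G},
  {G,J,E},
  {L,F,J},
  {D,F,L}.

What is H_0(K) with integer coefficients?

Order the vertices as A < B < D < E < F < G < J < L. Listing each simplex with vertices in this order, K has dimension 2 with simplices:

  0-simplices (8): A, B, D, E, F, G, J, L
  1-simplices (24): AB, AG, AJ, AL, BD, BE, BF, BG, BJ, DE, DF, DG, DJ, DL, EF, EG, EJ, EL, FG, FJ, FL, GJ, GL, JL
  2-simplices (16): ABG, ABJ, AGL, AJL, BDE, BDJ, BEF, BFG, DEL, DFG, DFL, DGJ, EFJ, EGJ, EGL, FJL

giving chain groups C_0 ≅ Z^8, C_1 ≅ Z^24, C_2 ≅ Z^16.

Boundary ∂_1: C_1 → C_0 sends each edge [p,q] (with p < q) to q − p. For instance
  ∂BJ = J − B.
The 8×24 boundary matrix has rank 7 and Smith normal form diag(1,1,1,1,1,1,1).

The boundary map ∂_2: C_2 → C_1 maps a triangle to the signed sum of its edges. For instance
  ∂DFG = FG − DG + DF,
  ∂DFL = FL − DL + DF.
The 24×16 boundary matrix has rank 15 and Smith normal form diag(1,1,1,1,1,1,1,1,1,1,1,1,1,1,1).

From H_k ≅ ker(∂_k) / im(∂_{k+1}) we obtain:

  H_0: rank C_0 − rank ∂_1 = 8 − 7 = 1, and the invariant factors of ∂_1 are all 1, so H_0 ≅ Z.

H_0 ≅ Z.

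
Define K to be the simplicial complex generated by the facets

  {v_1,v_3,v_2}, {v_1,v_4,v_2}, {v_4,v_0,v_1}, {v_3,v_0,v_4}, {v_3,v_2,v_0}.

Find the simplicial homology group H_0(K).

K has 5 vertices, 10 edges, 5 triangles.
rank ∂_0 = 0, rank ∂_1 = 4 ⇒ b_0 = 5 − 0 − 4 = 1; all invariant factors of ∂_1 are 1 so no torsion. So H_0 = Z.

H_0 = Z.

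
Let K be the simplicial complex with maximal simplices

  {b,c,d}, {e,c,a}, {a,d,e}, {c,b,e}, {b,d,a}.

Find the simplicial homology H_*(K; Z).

We work with the vertex ordering a < b < c < d < e. The simplices of K, each written with vertices in increasing order, are:

  0-simplices (5): a, b, c, d, e
  1-simplices (10): ab, ac, ad, ae, bc, bd, be, cd, ce, de
  2-simplices (5): abd, ace, ade, bcd, bce

so the chain groups are C_0 ≅ Z^5, C_1 ≅ Z^10, C_2 ≅ Z^5.

Boundary ∂_1: C_1 → C_0 is given by ∂[p,q] = [q] − [p].
This gives a 5×10 integer matrix of rank 4; reducing to Smith normal form yields diagonal entries (1,1,1,1).

∂_2: C_2 → C_1 acts by ∂[p,q,r] = [q,r] − [p,r] + [p,q]. For instance
  ∂ade = de − ae + ad,
  ∂bcd = cd − bd + bc.
The resulting 10×5 matrix has rank 5, and its Smith normal form has invariant factors (1,1,1,1,1).

Now H_k = ker ∂_k / im ∂_{k+1}, so:

  H_0: rank C_0 − rank ∂_1 = 5 − 4 = 1, and the invariant factors of ∂_1 are all 1, so H_0 = Z.
  H_1: rank ker ∂_1 − rank ∂_2 = (10 − 4) − 5 = 1, and the invariant factors of ∂_2 are all 1, so H_1 = Z.
  H_2: rank ker ∂_2 − rank ∂_3 = (5 − 5) − 0 = 0, and there is no ∂_3, so H_2 = 0.

H_0 ≅ Z,  H_1 ≅ Z,  H_2 = 0.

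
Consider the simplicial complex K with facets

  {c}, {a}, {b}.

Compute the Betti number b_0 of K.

b_0 = 3.

Order the vertices as a < b < c. Listing each simplex with vertices in this order, K has dimension 0 with simplices:

  0-simplices (3): a, b, c

so the chain groups are C_0 ≅ Z^3.

Computing H_k = (kernel of ∂_k) / (image of ∂_{k+1}):

  H_0: rank C_0 − rank ∂_1 = 3 − 0 = 3, and there is no ∂_1, so H_0 ≅ Z^3.

(K is a triangulation of a set of 3 points.)

Hence the Betti numbers are b_0 = 3.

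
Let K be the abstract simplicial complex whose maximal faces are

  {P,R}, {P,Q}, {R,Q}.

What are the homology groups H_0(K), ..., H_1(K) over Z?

Fix the vertex order P < Q < R and write every simplex with vertices in increasing order. Then dim K = 1 and the simplices of K are:

  0-simplices (3): P, Q, R
  1-simplices (3): PQ, PR, QR

giving chain groups C_0 ≅ Z^3, C_1 ≅ Z^3.

∂_1: C_1 → C_0 is given by ∂[p,q] = [q] − [p].
As a 3×3 matrix over Z this has rank 2, with invariant factors (1,1).

From H_k ≅ ker(∂_k) / im(∂_{k+1}) we obtain:

  H_0: rank C_0 − rank ∂_1 = 3 − 2 = 1, and the invariant factors of ∂_1 are all 1, so H_0 = Z.
  H_1: rank ker ∂_1 − rank ∂_2 = (3 − 2) − 0 = 1, and there is no ∂_2, so H_1 = Z.

As a check, the Euler characteristic is 3 − 3 = 0, which agrees with 1 − 1 = 0.
(K is a triangulation of the circle S^1.)

H_0 = Z,  H_1 = Z.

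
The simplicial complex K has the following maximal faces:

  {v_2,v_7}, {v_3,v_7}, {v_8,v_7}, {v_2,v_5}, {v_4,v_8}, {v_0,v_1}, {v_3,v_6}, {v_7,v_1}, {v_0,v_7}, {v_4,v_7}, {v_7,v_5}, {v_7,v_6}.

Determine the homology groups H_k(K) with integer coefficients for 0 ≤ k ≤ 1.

We work with the vertex ordering v_0 < v_1 < v_2 < v_3 < v_4 < v_5 < v_6 < v_7 < v_8. The simplices of K, each written with vertices in increasing order, are:

  0-simplices (9): [v_0], [v_1], [v_2], [v_3], [v_4], [v_5], [v_6], [v_7], [v_8]
  1-simplices (12): [v_0,v_1], [v_0,v_7], [v_1,v_7], [v_2,v_5], [v_2,v_7], [v_3,v_6], [v_3,v_7], [v_4,v_7], [v_4,v_8], [v_5,v_7], [v_6,v_7], [v_7,v_8]

Hence C_0 ≅ Z^9, C_1 ≅ Z^12.

The boundary map ∂_1: C_1 → C_0 is given by ∂[p,q] = [q] − [p]. For instance
  ∂[v_2,v_7] = [v_7] − [v_2].
The 9×12 boundary matrix has rank 8 and Smith normal form diag(1,1,1,1,1,1,1,1).

Computing H_k = (kernel of ∂_k) / (image of ∂_{k+1}):

  H_0: rank C_0 − rank ∂_1 = 9 − 8 = 1, and the invariant factors of ∂_1 are all 1, so H_0 ≅ Z.
  H_1: rank ker ∂_1 − rank ∂_2 = (12 − 8) − 0 = 4, and there is no ∂_2, so H_1 ≅ Z^4.

H_0 ≅ Z,  H_1 ≅ Z^4.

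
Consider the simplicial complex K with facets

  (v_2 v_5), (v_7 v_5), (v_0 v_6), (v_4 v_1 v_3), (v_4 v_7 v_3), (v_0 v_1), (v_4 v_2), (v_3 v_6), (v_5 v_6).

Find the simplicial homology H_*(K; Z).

Fix the vertex order v_0 < v_1 < v_2 < v_3 < v_4 < v_5 < v_6 < v_7 and write every simplex with vertices in increasing order. Then dim K = 2 and the simplices of K are:

  0-simplices (8): [v_0], [v_1], [v_2], [v_3], [v_4], [v_5], [v_6], [v_7]
  1-simplices (12): [v_0,v_1], [v_0,v_6], [v_1,v_3], [v_1,v_4], [v_2,v_4], [v_2,v_5], [v_3,v_4], [v_3,v_6], [v_3,v_7], [v_4,v_7], [v_5,v_6], [v_5,v_7]
  2-simplices (2): [v_1,v_3,v_4], [v_3,v_4,v_7]

Hence C_0 ≅ Z^8, C_1 ≅ Z^12, C_2 ≅ Z^2.

The boundary map ∂_1: C_1 → C_0 sends each edge [p,q] (with p < q) to q − p.
The 8×12 boundary matrix has rank 7 and Smith normal form diag(1,1,1,1,1,1,1).

Boundary ∂_2: C_2 → C_1 acts by ∂[p,q,r] = [q,r] − [p,r] + [p,q]. For instance
  ∂[v_3,v_4,v_7] = [v_4,v_7] − [v_3,v_7] + [v_3,v_4],
  ∂[v_1,v_3,v_4] = [v_3,v_4] − [v_1,v_4] + [v_1,v_3].
The resulting 12×2 matrix has rank 2, and its Smith normal form has invariant factors (1,1).

Reading off H_k = ker ∂_k / im ∂_{k+1}:

  H_0: rank C_0 − rank ∂_1 = 8 − 7 = 1, and the invariant factors of ∂_1 are all 1, so H_0 ≅ Z.
  H_1: rank ker ∂_1 − rank ∂_2 = (12 − 7) − 2 = 3, and the invariant factors of ∂_2 are all 1, so H_1 ≅ Z^3.
  H_2: rank ker ∂_2 − rank ∂_3 = (2 − 2) − 0 = 0, and there is no ∂_3, so H_2 ≅ 0.

H_0 ≅ Z,  H_1 ≅ Z^3,  H_2 = 0.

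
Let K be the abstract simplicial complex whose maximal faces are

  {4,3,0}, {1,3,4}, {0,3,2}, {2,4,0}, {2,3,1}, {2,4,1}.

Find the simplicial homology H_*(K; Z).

H_0 = Z,  H_1 = 0,  H_2 = Z.

Order the vertices as 0 < 1 < 2 < 3 < 4. Listing each simplex with vertices in this order, K has dimension 2 with simplices:

  0-simplices (5): [0], [1], [2], [3], [4]
  1-simplices (9): [0,2], [0,3], [0,4], [1,2], [1,3], [1,4], [2,3], [2,4], [3,4]
  2-simplices (6): [0,2,3], [0,2,4], [0,3,4], [1,2,3], [1,2,4], [1,3,4]

giving chain groups C_0 ≅ Z^5, C_1 ≅ Z^9, C_2 ≅ Z^6.

Boundary ∂_1: C_1 → C_0 sends each edge [p,q] (with p < q) to q − p. For instance
  ∂[3,4] = [4] − [3].
As a 5×9 matrix over Z this has rank 4, with invariant factors (1,1,1,1).

The boundary map ∂_2: C_2 → C_1 acts by ∂[p,q,r] = [q,r] − [p,r] + [p,q]. For instance
  ∂[0,2,3] = [2,3] − [0,3] + [0,2],
  ∂[1,2,3] = [2,3] − [1,3] + [1,2].
The 9×6 boundary matrix has rank 5 and Smith normal form diag(1,1,1,1,1).

Reading off H_k = ker ∂_k / im ∂_{k+1}:

  H_0: rank C_0 − rank ∂_1 = 5 − 4 = 1, and the invariant factors of ∂_1 are all 1, so H_0 ≅ Z.
  H_1: rank ker ∂_1 − rank ∂_2 = (9 − 4) − 5 = 0, and the invariant factors of ∂_2 are all 1, so H_1 ≅ 0.
  H_2: rank ker ∂_2 − rank ∂_3 = (6 − 5) − 0 = 1, and there is no ∂_3, so H_2 ≅ Z.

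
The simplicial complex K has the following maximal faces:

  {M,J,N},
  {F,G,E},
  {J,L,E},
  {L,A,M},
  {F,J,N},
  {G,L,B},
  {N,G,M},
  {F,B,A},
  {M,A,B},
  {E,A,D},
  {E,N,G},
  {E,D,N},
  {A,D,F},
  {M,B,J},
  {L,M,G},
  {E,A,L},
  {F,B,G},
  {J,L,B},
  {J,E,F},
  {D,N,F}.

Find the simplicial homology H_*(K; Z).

Order the vertices as A < B < D < E < F < G < J < L < M < N. Listing each simplex with vertices in this order, K has dimension 2 with simplices:

  0-simplices (10): A, B, D, E, F, G, J, L, M, N
  1-simplices (30): AB, AD, AE, AF, AL, AM, BF, BG, BJ, BL, BM, DE, DF, DN, EF, EG, EJ, EL, EN, FG, FJ, FN, GL, GM, GN, JL, JM, JN, LM, MN
  2-simplices (20): ABF, ABM, ADE, ADF, AEL, ALM, BFG, BGL, BJL, BJM, DEN, DFN, EFG, EFJ, EGN, EJL, FJN, GLM, GMN, JMN

Hence C_0 ≅ Z^10, C_1 ≅ Z^30, C_2 ≅ Z^20.

The boundary map ∂_1: C_1 → C_0 is given by ∂[p,q] = [q] − [p].
As a 10×30 matrix over Z this has rank 9, with invariant factors (1,1,1,1,1,1,1,1,1).

The boundary map ∂_2: C_2 → C_1 maps a triangle to the signed sum of its edges. For instance
  ∂ABM = BM − AM + AB,
  ∂ALM = LM − AM + AL.
The resulting 30×20 matrix has rank 20, and its Smith normal form has invariant factors (1,1,1,1,1,1,1,1,1,1,1,1,1,1,1,1,1,1,1,2).

Computing H_k = (kernel of ∂_k) / (image of ∂_{k+1}):

  H_0: rank C_0 − rank ∂_1 = 10 − 9 = 1, and the invariant factors of ∂_1 are all 1, so H_0 ≅ Z.
  H_1: rank ker ∂_1 − rank ∂_2 = (30 − 9) − 20 = 1, and ∂_2 has invariant factor 2 > 1, so H_1 ≅ Z × Z/2.
  H_2: rank ker ∂_2 − rank ∂_3 = (20 − 20) − 0 = 0, and there is no ∂_3, so H_2 ≅ 0.

H_0 ≅ Z,  H_1 ≅ Z × Z/2,  H_2 = 0.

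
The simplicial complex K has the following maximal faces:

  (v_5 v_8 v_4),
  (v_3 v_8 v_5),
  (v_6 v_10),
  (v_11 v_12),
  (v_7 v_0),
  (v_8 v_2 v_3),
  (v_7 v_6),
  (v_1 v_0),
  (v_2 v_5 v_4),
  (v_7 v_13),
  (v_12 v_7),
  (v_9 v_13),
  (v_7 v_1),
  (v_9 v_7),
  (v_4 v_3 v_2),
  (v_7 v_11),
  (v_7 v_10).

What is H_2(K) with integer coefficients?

Order the vertices as v_0 < v_1 < v_2 < v_3 < v_4 < v_5 < v_6 < v_7 < v_8 < v_9 < v_10 < v_11 < v_12 < v_13. Listing each simplex with vertices in this order, K has dimension 2 with simplices:

  0-simplices (14): [v_0], [v_1], [v_2], [v_3], [v_4], [v_5], [v_6], [v_7], [v_8], [v_9], [v_10], [v_11], [v_12], [v_13]
  1-simplices (22): (22 of them)
  2-simplices (5): [v_2,v_3,v_4], [v_2,v_3,v_8], [v_2,v_4,v_5], [v_3,v_5,v_8], [v_4,v_5,v_8]

giving chain groups C_0 ≅ Z^14, C_1 ≅ Z^22, C_2 ≅ Z^5.

The boundary map ∂_1: C_1 → C_0 is given by ∂[p,q] = [q] − [p]. For instance
  ∂[v_2,v_5] = [v_5] − [v_2].
The 14×22 boundary matrix has rank 12 and Smith normal form diag(1,1,1,1,1,1,1,1,1,1,1,1).

∂_2: C_2 → C_1 acts by ∂[p,q,r] = [q,r] − [p,r] + [p,q]. For instance
  ∂[v_2,v_3,v_8] = [v_3,v_8] − [v_2,v_8] + [v_2,v_3],
  ∂[v_2,v_4,v_5] = [v_4,v_5] − [v_2,v_5] + [v_2,v_4].
As a 22×5 matrix over Z this has rank 5, with invariant factors (1,1,1,1,1).

Now H_k = ker ∂_k / im ∂_{k+1}, so:

  H_2: rank ker ∂_2 − rank ∂_3 = (5 − 5) − 0 = 0, and there is no ∂_3, so H_2 = 0.

H_2 = 0.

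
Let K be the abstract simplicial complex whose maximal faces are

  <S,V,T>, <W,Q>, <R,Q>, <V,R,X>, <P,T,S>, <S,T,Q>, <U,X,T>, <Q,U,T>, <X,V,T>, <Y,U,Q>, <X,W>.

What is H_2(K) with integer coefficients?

Fix the vertex order P < Q < R < S < T < U < V < W < X < Y and write every simplex with vertices in increasing order. Then dim K = 2 and the simplices of K are:

  0-simplices (10): P, Q, R, S, T, U, V, W, X, Y
  1-simplices (19): PS, PT, QR, QS, QT, QU, QW, QY, RV, RX, ST, SV, TU, TV, TX, UX, UY, VX, WX
  2-simplices (8): PST, QST, QTU, QUY, RVX, STV, TUX, TVX

giving chain groups C_0 ≅ Z^10, C_1 ≅ Z^19, C_2 ≅ Z^8.

Boundary ∂_1: C_1 → C_0 sends each edge [p,q] (with p < q) to q − p.
This gives a 10×19 integer matrix of rank 9; reducing to Smith normal form yields diagonal entries (1,1,1,1,1,1,1,1,1).

The boundary map ∂_2: C_2 → C_1 sends each 2-simplex [p,q,r] to [q,r] − [p,r] + [p,q]. For instance
  ∂QTU = TU − QU + QT,
  ∂QUY = UY − QY + QU.
The resulting 19×8 matrix has rank 8, and its Smith normal form has invariant factors (1,1,1,1,1,1,1,1).

From H_k ≅ ker(∂_k) / im(∂_{k+1}) we obtain:

  H_2: rank ker ∂_2 − rank ∂_3 = (8 − 8) − 0 = 0, and there is no ∂_3, so H_2 = 0.

H_2 = 0.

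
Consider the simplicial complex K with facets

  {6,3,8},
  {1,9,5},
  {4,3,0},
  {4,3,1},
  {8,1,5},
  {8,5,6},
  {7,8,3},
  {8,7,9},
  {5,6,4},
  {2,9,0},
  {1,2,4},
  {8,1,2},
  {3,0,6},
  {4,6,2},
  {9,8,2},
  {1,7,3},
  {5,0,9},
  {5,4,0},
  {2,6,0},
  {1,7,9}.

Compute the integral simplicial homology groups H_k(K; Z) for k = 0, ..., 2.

H_0 = Z,  H_1 = Z ⊕ Z/2Z,  H_2 = 0.

Order the vertices as 0 < 1 < 2 < 3 < 4 < 5 < 6 < 7 < 8 < 9. Listing each simplex with vertices in this order, K has dimension 2 with simplices:

  0-simplices (10): [0], [1], [2], [3], [4], [5], [6], [7], [8], [9]
  1-simplices (30): (30 of them)
  2-simplices (20): (20 of them)

Hence C_0 ≅ Z^10, C_1 ≅ Z^30, C_2 ≅ Z^20.

The boundary map ∂_1: C_1 → C_0 maps an edge to its endpoints' difference, ∂[p,q] = q − p. For instance
  ∂[1,9] = [9] − [1].
The resulting 10×30 matrix has rank 9, and its Smith normal form has invariant factors (1,1,1,1,1,1,1,1,1).

Boundary ∂_2: C_2 → C_1 acts by ∂[p,q,r] = [q,r] − [p,r] + [p,q]. For instance
  ∂[3,7,8] = [7,8] − [3,8] + [3,7],
  ∂[2,4,6] = [4,6] − [2,6] + [2,4].
The 30×20 boundary matrix has rank 20 and Smith normal form diag(1,1,1,1,1,1,1,1,1,1,1,1,1,1,1,1,1,1,1,2).

Now H_k = ker ∂_k / im ∂_{k+1}, so:

  H_0: rank C_0 − rank ∂_1 = 10 − 9 = 1, and the invariant factors of ∂_1 are all 1, so H_0 ≅ Z.
  H_1: rank ker ∂_1 − rank ∂_2 = (30 − 9) − 20 = 1, and ∂_2 has invariant factor 2 > 1, so H_1 ≅ Z ⊕ Z/2Z.
  H_2: rank ker ∂_2 − rank ∂_3 = (20 − 20) − 0 = 0, and there is no ∂_3, so H_2 ≅ 0.

(K is a triangulation of the Klein bottle.)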